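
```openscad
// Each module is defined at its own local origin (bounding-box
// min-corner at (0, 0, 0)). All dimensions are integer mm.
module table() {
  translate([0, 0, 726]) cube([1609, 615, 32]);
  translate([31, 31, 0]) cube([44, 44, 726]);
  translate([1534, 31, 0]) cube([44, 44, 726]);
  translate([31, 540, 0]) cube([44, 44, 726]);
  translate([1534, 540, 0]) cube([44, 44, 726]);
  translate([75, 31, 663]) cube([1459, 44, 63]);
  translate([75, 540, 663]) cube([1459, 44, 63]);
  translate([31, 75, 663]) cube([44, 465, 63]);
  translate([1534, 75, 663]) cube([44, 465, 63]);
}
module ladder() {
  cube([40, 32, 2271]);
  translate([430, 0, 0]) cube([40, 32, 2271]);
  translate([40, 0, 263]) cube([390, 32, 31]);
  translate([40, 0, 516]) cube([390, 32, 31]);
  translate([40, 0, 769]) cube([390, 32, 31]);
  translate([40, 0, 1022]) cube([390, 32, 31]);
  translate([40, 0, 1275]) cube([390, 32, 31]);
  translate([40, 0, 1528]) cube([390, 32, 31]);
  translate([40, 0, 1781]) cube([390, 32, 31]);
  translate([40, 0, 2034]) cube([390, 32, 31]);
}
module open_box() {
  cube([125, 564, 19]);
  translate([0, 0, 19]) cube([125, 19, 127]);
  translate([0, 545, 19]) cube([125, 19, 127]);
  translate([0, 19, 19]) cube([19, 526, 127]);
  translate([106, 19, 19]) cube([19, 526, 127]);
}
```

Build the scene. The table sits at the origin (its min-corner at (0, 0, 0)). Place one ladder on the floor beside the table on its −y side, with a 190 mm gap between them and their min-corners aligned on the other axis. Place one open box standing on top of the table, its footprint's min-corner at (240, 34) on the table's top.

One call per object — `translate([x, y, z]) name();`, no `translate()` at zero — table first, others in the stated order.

table();
translate([0, -222, 0]) ladder();
translate([240, 34, 758]) open_box();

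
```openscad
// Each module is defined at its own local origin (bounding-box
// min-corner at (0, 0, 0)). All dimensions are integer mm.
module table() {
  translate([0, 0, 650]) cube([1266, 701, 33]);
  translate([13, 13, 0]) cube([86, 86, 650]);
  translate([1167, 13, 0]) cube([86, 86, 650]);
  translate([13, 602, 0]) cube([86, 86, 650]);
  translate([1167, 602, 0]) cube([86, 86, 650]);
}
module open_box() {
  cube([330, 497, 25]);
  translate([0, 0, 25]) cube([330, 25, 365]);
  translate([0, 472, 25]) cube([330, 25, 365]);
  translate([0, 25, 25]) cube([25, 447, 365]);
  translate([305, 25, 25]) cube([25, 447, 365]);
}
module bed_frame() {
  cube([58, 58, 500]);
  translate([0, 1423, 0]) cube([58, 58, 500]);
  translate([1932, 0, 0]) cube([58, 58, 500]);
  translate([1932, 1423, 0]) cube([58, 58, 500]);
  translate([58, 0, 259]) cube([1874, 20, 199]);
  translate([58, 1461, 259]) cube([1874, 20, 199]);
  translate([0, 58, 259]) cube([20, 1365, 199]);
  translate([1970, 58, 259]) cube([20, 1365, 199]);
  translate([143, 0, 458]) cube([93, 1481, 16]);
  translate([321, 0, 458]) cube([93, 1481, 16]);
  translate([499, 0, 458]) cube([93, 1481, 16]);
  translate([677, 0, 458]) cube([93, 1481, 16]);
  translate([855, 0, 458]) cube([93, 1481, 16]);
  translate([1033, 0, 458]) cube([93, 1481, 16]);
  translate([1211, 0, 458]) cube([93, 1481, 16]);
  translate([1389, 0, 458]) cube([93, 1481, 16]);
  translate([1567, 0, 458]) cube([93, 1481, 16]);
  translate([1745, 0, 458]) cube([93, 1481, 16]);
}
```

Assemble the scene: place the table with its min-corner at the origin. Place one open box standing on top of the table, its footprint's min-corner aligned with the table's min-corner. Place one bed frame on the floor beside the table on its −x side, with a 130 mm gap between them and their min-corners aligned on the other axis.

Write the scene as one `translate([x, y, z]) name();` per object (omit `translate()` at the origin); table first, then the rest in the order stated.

table();
translate([0, 0, 683]) open_box();
translate([-2120, 0, 0]) bed_frame();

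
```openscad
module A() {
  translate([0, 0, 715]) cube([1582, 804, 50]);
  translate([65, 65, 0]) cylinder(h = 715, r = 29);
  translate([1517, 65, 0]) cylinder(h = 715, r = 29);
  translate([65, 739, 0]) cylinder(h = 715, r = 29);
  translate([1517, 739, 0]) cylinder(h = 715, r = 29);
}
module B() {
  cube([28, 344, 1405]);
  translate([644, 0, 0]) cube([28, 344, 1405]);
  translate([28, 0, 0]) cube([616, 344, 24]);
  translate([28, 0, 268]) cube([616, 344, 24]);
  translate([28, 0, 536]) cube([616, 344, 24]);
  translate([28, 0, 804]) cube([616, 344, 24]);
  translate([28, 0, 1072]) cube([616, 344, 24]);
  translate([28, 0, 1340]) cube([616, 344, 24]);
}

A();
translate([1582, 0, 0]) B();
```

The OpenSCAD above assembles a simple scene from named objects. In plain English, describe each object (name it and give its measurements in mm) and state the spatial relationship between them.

A is a rectangular dining table. The top is 1582×804×50 mm with its upper surface at z = 765 mm. It stands on four round legs of 58 mm diameter, each leg's bounding box inset 36 mm from the nearest pair of top edges, running from the floor to the underside of the top.

B is a bookshelf 672 mm wide overall, 344 mm deep and 1405 mm tall. The two sides are 28 mm thick vertical panels. 6 horizontal shelves of 24 mm thickness span between the inner faces of the sides; the lowest shelf sits on the floor and shelves are stacked with a clear vertical gap of 244 mm between each pair.

The bookshelf is against the table's +x side, with their −y faces flush.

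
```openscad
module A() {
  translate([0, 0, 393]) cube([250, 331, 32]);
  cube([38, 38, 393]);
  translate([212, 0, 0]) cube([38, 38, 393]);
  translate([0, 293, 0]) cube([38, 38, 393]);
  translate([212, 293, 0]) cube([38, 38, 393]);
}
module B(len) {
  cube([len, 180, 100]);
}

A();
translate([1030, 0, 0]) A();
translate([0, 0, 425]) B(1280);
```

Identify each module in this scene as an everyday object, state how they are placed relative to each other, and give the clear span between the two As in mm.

A is a stool. B is a beam. A beam spans the tops of two stools. The clear span between the two stools is 780 mm.

Second stool starts at x = 1030; first ends at x = 250; clear span = 1030 − 250 = 780 mm.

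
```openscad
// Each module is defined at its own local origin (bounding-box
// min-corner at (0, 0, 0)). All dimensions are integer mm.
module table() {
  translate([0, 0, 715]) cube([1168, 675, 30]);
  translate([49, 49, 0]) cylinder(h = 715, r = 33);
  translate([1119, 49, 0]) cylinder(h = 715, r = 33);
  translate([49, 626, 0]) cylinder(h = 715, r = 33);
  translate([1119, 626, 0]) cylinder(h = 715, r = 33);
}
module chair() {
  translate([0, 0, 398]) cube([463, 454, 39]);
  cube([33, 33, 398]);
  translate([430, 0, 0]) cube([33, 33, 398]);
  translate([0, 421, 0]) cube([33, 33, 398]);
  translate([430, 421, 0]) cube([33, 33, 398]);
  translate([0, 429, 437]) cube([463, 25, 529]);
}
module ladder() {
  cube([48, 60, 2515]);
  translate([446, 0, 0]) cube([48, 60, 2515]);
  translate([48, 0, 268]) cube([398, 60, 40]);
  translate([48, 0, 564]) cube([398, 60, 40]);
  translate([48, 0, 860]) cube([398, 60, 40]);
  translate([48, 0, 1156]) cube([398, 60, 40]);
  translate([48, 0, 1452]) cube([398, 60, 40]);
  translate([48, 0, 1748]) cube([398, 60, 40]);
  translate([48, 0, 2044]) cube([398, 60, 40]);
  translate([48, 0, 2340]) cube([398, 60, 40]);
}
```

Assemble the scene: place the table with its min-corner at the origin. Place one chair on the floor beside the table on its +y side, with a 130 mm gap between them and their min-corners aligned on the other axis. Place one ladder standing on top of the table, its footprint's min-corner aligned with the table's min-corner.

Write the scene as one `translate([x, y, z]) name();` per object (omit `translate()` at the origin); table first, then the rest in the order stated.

table();
translate([0, 805, 0]) chair();
translate([0, 0, 745]) ladder();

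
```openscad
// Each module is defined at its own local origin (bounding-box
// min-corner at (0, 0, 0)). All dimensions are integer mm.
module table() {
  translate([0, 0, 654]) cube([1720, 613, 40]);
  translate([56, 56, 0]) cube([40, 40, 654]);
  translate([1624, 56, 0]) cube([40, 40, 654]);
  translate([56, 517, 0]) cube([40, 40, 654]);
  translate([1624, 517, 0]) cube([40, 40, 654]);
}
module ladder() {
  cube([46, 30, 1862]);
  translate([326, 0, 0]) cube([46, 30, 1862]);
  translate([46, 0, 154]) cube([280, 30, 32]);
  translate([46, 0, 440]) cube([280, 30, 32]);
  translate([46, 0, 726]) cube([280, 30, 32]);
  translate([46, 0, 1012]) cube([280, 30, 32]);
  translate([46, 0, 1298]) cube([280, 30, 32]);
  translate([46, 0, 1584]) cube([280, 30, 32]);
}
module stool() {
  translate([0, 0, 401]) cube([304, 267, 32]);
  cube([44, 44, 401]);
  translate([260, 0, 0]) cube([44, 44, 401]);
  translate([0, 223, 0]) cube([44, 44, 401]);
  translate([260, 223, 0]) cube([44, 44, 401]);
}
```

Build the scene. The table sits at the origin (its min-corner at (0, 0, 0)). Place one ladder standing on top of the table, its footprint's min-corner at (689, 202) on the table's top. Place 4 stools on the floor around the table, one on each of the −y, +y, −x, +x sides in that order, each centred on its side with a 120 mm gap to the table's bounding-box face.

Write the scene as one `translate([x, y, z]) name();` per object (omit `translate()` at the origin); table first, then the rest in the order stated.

table();
translate([689, 202, 694]) ladder();
translate([708, -387, 0]) stool();
translate([708, 733, 0]) stool();
translate([-424, 173, 0]) stool();
translate([1840, 173, 0]) stool();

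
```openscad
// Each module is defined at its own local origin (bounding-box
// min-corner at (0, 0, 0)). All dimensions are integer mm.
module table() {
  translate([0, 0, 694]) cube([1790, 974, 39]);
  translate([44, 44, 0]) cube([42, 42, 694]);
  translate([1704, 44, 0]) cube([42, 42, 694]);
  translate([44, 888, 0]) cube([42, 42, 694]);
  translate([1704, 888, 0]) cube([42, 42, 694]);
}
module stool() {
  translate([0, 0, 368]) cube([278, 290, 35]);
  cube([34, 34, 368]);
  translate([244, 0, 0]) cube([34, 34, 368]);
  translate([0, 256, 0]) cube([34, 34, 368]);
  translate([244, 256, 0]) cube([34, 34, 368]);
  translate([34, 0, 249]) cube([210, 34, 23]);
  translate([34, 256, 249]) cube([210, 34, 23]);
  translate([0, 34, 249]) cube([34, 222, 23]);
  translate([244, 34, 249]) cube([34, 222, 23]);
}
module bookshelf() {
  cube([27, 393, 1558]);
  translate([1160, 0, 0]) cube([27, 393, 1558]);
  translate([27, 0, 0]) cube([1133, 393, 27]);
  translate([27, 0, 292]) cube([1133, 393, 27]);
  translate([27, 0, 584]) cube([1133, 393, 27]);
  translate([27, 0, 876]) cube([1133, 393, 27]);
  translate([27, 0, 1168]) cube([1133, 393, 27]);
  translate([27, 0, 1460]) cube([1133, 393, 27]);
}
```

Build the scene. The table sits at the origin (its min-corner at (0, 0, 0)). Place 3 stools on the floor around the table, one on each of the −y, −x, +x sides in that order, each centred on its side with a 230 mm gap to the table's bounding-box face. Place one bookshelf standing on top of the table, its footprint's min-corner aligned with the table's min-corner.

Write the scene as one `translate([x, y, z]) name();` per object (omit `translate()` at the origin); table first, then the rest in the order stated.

table();
translate([756, -520, 0]) stool();
translate([-508, 342, 0]) stool();
translate([2020, 342, 0]) stool();
translate([0, 0, 733]) bookshelf();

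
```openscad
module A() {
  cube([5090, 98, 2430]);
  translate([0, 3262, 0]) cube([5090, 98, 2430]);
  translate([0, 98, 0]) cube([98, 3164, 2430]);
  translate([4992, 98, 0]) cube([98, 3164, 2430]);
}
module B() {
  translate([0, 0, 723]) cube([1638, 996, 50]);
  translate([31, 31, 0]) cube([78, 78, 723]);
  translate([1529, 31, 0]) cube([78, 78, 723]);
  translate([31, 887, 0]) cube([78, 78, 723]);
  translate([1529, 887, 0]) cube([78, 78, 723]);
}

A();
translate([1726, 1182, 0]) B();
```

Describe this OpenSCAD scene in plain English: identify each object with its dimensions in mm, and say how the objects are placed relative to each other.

A is a box-shaped house frame (walls only): outside footprint 5090×3360 mm, wall height 2430 mm, wall thickness 98 mm. The two y-facing walls run the full x-width; the two x-facing walls fit between the inner faces of the y-facing walls.

B is a table: top 1638 mm (x) × 996 mm (y), 50 mm thick, upper face at z = 773 mm, on four 78×78 mm square legs, each inset 31 mm from the nearest pair of top edges, running from z = 0 to the bottom of the top.

The table sits inside the house frame, centred.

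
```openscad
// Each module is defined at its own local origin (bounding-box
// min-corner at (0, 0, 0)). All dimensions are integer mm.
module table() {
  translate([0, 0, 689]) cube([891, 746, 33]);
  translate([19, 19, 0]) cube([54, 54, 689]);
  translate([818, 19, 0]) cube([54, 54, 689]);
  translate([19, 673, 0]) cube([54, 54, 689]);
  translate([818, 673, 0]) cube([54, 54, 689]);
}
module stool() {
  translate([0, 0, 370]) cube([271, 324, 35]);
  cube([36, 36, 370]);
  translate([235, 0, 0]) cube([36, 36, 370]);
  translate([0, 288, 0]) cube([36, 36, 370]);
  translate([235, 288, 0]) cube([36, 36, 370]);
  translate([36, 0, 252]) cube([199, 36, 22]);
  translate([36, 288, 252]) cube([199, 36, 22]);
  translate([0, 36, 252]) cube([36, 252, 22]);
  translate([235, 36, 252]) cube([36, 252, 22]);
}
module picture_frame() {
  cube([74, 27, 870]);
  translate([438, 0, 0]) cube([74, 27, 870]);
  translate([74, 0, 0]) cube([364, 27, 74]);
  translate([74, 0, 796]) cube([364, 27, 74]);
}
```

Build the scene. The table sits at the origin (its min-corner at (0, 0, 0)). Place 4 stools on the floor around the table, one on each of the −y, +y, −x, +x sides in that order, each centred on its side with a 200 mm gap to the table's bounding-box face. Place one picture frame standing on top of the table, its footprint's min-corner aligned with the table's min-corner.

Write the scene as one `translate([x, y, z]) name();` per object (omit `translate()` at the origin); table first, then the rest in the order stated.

table();
translate([310, -524, 0]) stool();
translate([310, 946, 0]) stool();
translate([-471, 211, 0]) stool();
translate([1091, 211, 0]) stool();
translate([0, 0, 722]) picture_frame();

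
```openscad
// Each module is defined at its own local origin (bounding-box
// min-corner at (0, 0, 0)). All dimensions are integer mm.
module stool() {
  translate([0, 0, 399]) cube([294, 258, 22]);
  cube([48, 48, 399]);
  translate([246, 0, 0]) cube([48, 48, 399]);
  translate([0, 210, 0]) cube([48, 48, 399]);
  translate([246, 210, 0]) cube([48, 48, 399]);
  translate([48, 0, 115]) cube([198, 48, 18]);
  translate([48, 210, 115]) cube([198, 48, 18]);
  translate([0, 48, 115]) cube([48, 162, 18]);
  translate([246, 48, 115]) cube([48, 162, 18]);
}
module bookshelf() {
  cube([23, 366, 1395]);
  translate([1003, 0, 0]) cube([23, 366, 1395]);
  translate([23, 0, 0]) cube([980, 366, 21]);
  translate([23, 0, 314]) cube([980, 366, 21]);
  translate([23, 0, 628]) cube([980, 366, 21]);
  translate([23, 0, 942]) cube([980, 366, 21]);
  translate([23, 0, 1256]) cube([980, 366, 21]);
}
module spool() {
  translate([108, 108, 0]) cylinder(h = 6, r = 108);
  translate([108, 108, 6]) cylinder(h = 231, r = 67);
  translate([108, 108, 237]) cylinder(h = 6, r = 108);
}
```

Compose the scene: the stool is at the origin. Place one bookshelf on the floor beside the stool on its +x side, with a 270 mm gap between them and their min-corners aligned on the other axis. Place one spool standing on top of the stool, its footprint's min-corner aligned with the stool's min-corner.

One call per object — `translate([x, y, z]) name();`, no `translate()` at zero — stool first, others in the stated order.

stool();
translate([564, 0, 0]) bookshelf();
translate([0, 0, 421]) spool();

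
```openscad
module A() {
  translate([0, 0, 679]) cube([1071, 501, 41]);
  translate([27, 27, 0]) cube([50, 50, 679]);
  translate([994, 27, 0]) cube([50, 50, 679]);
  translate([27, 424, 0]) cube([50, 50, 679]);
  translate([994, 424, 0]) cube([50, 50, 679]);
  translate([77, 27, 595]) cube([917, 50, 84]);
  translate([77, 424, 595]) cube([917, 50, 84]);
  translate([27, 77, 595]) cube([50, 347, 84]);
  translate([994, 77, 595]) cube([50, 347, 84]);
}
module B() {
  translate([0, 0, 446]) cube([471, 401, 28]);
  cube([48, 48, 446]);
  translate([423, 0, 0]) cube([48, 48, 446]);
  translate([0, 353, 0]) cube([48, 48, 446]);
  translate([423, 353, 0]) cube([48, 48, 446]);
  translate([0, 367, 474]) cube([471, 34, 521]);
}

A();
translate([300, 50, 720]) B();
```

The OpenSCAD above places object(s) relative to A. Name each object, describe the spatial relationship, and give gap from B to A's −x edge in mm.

The chair's min-x is at 300; the table's min-x is 0; gap = 300 mm.

A is a table. B is a chair. The chair is on top of the table, centred. The gap from the chair to the table's −x edge is 300 mm.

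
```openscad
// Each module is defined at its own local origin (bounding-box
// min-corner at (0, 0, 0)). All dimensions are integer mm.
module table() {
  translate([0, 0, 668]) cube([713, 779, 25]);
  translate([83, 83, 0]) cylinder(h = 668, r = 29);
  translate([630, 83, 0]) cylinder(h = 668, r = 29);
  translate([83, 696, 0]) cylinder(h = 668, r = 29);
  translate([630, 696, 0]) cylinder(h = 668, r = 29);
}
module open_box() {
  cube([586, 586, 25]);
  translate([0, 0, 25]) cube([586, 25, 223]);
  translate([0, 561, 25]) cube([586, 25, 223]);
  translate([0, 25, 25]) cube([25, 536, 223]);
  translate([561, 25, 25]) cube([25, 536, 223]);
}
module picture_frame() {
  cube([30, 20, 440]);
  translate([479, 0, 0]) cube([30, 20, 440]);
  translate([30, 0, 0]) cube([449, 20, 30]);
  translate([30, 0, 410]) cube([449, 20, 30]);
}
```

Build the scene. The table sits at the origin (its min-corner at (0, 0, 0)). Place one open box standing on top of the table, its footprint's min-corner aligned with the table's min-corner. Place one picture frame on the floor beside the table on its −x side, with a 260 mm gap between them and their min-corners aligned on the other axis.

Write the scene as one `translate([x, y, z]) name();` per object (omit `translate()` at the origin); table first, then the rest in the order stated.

table();
translate([0, 0, 693]) open_box();
translate([-769, 0, 0]) picture_frame();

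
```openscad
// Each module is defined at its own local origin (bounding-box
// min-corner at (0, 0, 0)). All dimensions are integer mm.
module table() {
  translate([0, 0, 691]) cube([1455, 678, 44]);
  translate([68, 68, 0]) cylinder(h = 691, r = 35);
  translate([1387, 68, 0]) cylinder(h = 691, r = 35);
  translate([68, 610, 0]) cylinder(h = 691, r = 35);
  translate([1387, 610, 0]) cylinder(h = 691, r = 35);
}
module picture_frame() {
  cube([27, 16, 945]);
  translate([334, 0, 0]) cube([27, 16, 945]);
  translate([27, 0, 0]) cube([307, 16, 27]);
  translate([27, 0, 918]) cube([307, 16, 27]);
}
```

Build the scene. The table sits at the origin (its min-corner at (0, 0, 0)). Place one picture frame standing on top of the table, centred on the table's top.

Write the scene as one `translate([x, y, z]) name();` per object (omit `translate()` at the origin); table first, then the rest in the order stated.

table();
translate([547, 331, 735]) picture_frame();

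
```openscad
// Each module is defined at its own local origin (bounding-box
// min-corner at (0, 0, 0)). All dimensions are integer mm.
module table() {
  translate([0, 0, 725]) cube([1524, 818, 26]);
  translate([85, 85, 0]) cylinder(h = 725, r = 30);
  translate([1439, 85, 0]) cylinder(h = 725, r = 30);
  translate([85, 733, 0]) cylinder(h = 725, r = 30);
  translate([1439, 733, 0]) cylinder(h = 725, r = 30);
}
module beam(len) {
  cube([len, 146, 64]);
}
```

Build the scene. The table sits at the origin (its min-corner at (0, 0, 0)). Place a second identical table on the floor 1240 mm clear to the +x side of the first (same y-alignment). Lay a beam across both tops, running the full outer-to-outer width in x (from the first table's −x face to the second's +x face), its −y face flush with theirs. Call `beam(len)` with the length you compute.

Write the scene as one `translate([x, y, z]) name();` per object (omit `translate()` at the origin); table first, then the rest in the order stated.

table();
translate([2764, 0, 0]) table();
translate([0, 0, 751]) beam(4288);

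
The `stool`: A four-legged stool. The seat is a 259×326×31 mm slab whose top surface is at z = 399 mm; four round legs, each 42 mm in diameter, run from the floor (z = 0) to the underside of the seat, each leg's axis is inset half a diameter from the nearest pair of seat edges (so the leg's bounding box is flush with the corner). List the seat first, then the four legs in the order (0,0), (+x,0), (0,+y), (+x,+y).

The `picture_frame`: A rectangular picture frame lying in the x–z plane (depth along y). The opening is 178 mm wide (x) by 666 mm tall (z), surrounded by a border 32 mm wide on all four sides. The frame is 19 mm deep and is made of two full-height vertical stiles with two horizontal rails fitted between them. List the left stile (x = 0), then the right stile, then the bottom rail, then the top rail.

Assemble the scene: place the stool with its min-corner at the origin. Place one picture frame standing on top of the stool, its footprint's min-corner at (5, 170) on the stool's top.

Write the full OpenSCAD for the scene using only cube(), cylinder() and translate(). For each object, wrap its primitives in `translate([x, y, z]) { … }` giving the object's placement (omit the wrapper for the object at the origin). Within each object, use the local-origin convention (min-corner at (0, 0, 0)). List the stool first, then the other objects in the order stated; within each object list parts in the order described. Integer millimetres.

translate([0, 0, 368]) cube([259, 326, 31]);
translate([21, 21, 0]) cylinder(h = 368, r = 21);
translate([238, 21, 0]) cylinder(h = 368, r = 21);
translate([21, 305, 0]) cylinder(h = 368, r = 21);
translate([238, 305, 0]) cylinder(h = 368, r = 21);
translate([5, 170, 399]) {
  cube([32, 19, 730]);
  translate([210, 0, 0]) cube([32, 19, 730]);
  translate([32, 0, 0]) cube([178, 19, 32]);
  translate([32, 0, 698]) cube([178, 19, 32]);
}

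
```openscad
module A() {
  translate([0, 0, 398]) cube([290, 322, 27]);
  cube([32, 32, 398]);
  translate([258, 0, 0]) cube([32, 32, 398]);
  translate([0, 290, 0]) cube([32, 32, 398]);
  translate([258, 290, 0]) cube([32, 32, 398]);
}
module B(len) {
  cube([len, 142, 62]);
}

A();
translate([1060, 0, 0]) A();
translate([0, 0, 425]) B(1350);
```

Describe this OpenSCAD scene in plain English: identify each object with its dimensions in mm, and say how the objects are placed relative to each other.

A is a simple wooden stool: a rectangular seat 290 mm (x) by 322 mm (y), 27 mm thick, top face at z = 425 mm, on four square legs, each 32×32 mm in cross-section. The legs rest on z = 0, each flush with a corner of the seat.

B is a rectangular beam 1350 mm long (x), 142 mm deep (y), 62 mm thick (z).

The beam spans the tops of two stools placed 770 mm apart, resting at z = 425 mm.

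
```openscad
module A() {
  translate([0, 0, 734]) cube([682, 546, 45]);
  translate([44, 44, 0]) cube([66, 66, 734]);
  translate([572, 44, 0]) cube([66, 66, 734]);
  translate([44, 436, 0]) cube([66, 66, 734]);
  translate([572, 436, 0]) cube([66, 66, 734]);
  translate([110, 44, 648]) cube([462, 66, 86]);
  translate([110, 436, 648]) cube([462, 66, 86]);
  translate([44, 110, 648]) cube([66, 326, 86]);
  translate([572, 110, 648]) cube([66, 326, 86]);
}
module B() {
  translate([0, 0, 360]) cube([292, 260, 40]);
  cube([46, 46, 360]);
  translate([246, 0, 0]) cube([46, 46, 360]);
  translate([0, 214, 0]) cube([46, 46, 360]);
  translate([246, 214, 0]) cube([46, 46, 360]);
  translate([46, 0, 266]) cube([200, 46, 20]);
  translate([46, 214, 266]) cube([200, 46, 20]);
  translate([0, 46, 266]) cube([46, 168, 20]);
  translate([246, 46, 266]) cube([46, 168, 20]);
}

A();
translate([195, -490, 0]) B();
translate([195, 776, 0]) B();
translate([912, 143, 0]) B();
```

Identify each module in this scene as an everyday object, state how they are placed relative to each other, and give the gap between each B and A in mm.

Each stool's nearest face is 230 mm from the table's bounding box.

A is a table. B is a stool. Three stools sit around the table at the −y, +y, +x sides. The gap between each stool and the table is 230 mm.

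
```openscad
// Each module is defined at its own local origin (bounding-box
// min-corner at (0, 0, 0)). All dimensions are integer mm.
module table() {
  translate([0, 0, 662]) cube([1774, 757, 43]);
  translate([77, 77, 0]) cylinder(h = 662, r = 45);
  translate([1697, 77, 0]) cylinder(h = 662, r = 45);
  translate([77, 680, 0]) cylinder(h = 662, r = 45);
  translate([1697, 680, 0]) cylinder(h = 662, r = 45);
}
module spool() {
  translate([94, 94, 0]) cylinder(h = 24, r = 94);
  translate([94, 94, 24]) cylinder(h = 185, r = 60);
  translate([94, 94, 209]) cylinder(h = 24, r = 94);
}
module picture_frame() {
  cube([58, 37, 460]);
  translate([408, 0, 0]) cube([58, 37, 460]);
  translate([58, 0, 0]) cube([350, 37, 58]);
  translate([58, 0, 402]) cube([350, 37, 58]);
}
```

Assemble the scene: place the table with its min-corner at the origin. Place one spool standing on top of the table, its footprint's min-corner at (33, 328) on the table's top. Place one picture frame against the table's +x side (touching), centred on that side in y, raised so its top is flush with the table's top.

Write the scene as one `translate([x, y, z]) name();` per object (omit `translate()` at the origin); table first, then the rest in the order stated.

table();
translate([33, 328, 705]) spool();
translate([1774, 360, 245]) picture_frame();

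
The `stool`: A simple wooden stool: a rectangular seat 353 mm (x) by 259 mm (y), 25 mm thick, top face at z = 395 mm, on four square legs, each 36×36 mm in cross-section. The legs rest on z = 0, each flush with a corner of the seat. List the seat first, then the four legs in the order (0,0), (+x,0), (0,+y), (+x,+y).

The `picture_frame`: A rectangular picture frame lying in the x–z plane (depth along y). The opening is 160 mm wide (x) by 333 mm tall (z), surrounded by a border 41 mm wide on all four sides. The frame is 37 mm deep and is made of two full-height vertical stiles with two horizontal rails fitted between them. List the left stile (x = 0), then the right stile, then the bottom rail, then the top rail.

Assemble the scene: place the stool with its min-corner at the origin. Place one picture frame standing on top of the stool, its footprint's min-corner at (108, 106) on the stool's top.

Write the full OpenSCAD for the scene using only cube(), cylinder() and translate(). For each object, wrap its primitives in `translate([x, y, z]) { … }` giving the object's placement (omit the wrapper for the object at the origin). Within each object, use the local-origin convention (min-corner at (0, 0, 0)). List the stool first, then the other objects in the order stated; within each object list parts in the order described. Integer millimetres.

translate([0, 0, 370]) cube([353, 259, 25]);
cube([36, 36, 370]);
translate([317, 0, 0]) cube([36, 36, 370]);
translate([0, 223, 0]) cube([36, 36, 370]);
translate([317, 223, 0]) cube([36, 36, 370]);
translate([108, 106, 395]) {
  cube([41, 37, 415]);
  translate([201, 0, 0]) cube([41, 37, 415]);
  translate([41, 0, 0]) cube([160, 37, 41]);
  translate([41, 0, 374]) cube([160, 37, 41]);
}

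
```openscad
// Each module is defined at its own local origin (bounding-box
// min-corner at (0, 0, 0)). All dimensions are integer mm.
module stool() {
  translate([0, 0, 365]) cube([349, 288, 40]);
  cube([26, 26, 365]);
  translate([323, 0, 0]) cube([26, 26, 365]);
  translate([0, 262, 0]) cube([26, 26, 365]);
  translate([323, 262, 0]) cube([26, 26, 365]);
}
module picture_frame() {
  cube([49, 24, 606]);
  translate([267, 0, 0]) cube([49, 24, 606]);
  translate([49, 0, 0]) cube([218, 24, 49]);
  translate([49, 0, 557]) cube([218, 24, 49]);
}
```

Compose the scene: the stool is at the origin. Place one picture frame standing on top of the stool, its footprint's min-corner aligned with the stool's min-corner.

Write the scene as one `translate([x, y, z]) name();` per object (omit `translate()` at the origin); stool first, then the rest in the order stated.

stool();
translate([0, 0, 405]) picture_frame();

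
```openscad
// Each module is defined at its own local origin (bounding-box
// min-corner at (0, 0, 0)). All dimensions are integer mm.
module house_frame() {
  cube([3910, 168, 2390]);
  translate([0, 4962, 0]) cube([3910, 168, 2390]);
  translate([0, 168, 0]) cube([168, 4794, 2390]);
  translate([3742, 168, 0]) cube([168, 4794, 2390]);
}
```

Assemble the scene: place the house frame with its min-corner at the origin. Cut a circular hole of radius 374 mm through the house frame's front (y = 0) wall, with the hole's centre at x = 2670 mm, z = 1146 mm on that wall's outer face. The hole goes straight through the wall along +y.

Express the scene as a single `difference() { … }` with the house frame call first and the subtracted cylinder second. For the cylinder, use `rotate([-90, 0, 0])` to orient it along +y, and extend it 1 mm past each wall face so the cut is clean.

difference() {
  house_frame();
  translate([2670, -1, 1146]) rotate([-90, 0, 0]) cylinder(h = 170, r = 374);
}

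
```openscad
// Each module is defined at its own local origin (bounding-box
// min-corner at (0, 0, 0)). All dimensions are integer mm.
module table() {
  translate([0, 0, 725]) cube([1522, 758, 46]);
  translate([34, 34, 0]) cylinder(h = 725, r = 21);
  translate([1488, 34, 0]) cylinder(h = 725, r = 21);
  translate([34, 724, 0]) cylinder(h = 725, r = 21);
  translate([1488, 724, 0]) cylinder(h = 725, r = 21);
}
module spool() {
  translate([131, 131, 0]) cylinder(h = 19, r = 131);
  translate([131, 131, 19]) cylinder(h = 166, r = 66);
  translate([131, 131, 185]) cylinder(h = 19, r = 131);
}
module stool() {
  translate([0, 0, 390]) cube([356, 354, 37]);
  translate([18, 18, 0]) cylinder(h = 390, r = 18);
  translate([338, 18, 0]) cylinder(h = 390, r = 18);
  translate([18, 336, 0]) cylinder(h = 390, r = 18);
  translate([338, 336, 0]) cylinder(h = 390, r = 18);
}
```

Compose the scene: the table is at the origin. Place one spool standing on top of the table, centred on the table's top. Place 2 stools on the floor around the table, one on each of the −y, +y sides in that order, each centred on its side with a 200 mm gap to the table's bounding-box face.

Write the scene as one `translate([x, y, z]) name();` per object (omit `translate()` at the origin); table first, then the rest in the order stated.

table();
translate([630, 248, 771]) spool();
translate([583, -554, 0]) stool();
translate([583, 958, 0]) stool();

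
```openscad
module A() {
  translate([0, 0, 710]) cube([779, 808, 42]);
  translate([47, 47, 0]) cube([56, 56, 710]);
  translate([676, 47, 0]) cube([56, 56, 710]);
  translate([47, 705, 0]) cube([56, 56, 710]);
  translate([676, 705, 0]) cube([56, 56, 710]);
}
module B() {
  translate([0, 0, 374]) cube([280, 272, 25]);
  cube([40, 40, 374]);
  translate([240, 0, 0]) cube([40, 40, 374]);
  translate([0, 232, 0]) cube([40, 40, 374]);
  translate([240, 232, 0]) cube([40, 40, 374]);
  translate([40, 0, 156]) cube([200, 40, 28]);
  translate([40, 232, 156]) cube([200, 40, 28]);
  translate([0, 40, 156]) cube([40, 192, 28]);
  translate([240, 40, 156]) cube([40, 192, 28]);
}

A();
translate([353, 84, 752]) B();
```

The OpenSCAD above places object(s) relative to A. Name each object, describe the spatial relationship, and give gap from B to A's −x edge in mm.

The stool's min-x is at 353; the table's min-x is 0; gap = 353 mm.

A is a table. B is a stool. The stool is on top of the table. The gap from the stool to the table's −x edge is 353 mm.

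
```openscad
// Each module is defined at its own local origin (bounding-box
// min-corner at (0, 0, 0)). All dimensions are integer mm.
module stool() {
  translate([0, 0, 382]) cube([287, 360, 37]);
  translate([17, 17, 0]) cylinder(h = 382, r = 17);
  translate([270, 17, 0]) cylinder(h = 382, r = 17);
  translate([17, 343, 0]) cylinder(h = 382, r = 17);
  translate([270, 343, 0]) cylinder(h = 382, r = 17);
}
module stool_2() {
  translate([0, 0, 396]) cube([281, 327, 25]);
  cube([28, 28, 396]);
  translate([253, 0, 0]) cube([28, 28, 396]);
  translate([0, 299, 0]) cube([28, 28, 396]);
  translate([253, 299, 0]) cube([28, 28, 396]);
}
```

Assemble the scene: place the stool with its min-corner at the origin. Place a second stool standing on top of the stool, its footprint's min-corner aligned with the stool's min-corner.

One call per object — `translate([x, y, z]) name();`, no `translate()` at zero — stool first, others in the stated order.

stool();
translate([0, 0, 419]) stool_2();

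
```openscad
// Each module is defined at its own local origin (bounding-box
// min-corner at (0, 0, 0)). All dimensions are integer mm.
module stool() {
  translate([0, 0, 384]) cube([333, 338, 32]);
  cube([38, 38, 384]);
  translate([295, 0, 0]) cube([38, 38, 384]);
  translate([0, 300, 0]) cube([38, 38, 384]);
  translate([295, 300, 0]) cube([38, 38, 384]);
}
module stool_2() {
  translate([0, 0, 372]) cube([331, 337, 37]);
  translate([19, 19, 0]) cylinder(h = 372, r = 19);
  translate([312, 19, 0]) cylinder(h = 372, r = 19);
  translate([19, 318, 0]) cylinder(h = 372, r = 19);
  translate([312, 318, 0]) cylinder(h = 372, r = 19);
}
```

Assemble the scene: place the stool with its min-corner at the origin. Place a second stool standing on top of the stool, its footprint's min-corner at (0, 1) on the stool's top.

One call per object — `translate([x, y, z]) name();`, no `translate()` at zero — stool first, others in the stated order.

stool();
translate([0, 1, 416]) stool_2();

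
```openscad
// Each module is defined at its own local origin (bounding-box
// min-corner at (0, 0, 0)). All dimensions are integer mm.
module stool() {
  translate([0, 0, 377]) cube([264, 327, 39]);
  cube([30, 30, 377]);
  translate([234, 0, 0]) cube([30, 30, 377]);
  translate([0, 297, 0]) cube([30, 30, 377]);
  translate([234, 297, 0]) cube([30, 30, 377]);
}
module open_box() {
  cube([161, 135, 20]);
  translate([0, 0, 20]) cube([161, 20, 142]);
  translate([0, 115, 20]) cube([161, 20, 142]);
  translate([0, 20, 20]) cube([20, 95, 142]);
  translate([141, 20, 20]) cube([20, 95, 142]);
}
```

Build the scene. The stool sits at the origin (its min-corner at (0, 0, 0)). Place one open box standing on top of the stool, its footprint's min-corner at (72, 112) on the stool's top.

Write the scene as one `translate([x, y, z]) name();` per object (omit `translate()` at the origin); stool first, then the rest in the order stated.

stool();
translate([72, 112, 416]) open_box();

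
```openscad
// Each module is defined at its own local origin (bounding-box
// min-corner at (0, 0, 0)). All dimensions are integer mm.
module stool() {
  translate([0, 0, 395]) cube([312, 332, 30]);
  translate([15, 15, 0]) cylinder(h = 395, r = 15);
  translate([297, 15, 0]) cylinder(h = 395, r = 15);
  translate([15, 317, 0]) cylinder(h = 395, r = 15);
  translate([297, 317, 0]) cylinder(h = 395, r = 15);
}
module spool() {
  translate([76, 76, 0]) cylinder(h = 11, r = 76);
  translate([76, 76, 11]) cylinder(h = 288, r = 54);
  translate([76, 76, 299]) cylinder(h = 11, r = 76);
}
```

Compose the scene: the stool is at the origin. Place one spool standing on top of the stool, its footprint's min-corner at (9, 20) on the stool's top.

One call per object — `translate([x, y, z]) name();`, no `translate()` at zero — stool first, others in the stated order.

stool();
translate([9, 20, 425]) spool();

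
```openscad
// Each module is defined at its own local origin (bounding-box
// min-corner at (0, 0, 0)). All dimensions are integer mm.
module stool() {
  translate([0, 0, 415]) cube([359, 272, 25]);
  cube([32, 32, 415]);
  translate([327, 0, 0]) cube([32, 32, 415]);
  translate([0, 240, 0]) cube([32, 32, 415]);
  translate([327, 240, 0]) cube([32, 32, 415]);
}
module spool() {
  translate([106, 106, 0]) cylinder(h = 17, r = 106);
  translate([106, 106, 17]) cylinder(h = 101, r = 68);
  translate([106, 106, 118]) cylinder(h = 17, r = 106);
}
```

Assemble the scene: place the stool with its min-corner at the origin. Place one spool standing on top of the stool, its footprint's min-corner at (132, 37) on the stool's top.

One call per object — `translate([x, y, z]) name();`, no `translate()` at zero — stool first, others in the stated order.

stool();
translate([132, 37, 440]) spool();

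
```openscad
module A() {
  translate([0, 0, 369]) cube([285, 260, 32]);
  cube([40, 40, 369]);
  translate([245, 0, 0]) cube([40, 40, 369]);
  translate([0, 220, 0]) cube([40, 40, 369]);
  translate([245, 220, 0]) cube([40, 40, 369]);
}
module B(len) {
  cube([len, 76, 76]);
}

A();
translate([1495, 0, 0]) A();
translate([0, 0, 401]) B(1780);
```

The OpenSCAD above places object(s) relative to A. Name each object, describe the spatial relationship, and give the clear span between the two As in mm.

Second stool starts at x = 1495; first ends at x = 285; clear span = 1495 − 285 = 1210 mm.

A is a stool. B is a beam. A beam spans the tops of two stools. The clear span between the two stools is 1210 mm.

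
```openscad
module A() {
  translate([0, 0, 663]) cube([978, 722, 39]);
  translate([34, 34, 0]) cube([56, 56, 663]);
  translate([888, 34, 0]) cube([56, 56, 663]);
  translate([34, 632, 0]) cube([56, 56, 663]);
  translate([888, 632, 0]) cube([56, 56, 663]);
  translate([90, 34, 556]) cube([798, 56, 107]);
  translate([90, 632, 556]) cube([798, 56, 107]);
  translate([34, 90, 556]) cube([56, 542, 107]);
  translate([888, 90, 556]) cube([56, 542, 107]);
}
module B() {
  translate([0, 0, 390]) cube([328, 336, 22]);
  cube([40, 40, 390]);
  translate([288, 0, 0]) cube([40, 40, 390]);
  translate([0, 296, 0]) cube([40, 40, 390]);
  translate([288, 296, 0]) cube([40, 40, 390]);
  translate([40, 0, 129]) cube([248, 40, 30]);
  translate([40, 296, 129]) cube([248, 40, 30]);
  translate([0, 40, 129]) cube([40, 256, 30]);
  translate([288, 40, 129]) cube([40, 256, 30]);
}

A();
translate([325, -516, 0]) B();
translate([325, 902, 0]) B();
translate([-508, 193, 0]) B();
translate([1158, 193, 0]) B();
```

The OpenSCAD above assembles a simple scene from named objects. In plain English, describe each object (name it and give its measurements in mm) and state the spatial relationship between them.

A is a table: top 978 mm (x) × 722 mm (y), 39 mm thick, upper face at z = 702 mm, on four 56×56 mm square legs, each inset 34 mm from the nearest pair of top edges, running from z = 0 to the bottom of the top. Four apron rails, 56 mm thick and 107 mm tall, run between adjacent legs with their top edges flush with the underside of the top and their outer faces flush with the legs' outer faces.

B is a simple wooden stool: a rectangular seat 328 mm (x) by 336 mm (y), 22 mm thick, top face at z = 412 mm, on four square legs, each 40×40 mm in cross-section. The legs rest on z = 0, each flush with a corner of the seat. Four stretchers, 40 mm wide and 30 mm tall, connect adjacent legs with their undersides at z = 129 mm, each running between the inner faces of the legs it joins and aligned with the legs' outer faces on the other axis.

Four stools sit around the table at the −y, +y, −x, +x sides.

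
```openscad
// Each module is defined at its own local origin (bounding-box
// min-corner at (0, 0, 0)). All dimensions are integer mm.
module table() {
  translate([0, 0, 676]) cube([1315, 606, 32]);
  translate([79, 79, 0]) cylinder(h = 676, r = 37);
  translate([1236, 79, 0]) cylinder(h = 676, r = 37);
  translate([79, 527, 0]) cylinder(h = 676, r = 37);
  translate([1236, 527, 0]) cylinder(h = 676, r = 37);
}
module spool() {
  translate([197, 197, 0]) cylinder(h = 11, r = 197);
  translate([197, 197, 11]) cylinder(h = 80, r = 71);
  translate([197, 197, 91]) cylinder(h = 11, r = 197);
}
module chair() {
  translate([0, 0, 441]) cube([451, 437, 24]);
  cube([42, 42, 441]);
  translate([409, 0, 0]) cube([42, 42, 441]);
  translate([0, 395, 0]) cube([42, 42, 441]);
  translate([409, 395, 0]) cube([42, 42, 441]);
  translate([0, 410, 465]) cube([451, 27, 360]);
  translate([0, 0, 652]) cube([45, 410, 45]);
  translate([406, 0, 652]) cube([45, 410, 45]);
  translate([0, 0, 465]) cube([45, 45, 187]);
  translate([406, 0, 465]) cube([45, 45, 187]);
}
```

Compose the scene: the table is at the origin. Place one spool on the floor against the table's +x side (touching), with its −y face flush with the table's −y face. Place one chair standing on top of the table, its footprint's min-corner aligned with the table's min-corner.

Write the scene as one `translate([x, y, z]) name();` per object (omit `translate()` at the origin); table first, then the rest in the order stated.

table();
translate([1315, 0, 0]) spool();
translate([0, 0, 708]) chair();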